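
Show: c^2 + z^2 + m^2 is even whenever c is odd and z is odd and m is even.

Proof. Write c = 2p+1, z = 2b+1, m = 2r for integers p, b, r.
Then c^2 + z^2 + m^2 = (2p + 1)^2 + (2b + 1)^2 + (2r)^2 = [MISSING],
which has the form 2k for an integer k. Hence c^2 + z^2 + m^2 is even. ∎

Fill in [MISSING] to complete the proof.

2(2b^2 + 2b + 2p^2 + 2p + 2r^2 + 1)

Expanding: (2p + 1)^2 + (2b + 1)^2 + (2r)^2 = 4b^2 + 4b + 4p^2 + 4p + 4r^2 + 2.
Every term is even; pulling out the factor of 2 gives 2(2b^2 + 2b + 2p^2 + 2p + 2r^2 + 1).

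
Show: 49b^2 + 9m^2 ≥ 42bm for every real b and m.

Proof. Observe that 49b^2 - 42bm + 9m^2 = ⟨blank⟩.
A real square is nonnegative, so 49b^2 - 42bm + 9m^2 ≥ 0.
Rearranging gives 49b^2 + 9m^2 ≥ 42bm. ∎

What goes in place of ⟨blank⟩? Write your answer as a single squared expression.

The leading and trailing coefficients are 7^2 and 3^2, and 42 = 2·7·3, so the trinomial is (7b - 3m)^2.
Hence 49b^2 - 42bm + 9m^2 ≥ 0.

(7b - 3m)^2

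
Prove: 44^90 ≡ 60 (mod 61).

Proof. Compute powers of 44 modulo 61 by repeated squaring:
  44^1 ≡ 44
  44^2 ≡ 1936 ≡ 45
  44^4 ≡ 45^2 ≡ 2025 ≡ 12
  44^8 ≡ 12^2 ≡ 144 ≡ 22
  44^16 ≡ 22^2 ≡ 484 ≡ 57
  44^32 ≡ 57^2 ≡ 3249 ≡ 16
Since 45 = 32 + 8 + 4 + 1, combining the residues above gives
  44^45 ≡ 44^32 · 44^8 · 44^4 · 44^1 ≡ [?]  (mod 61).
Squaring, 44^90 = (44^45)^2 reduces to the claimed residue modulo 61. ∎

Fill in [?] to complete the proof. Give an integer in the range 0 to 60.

44^32 · 44^8 · 44^4 · 44^1 ≡ 16 · 22 · 12 · 44 = 185856.
185856 mod 61 = 50, so 44^45 ≡ 50 (mod 61).

50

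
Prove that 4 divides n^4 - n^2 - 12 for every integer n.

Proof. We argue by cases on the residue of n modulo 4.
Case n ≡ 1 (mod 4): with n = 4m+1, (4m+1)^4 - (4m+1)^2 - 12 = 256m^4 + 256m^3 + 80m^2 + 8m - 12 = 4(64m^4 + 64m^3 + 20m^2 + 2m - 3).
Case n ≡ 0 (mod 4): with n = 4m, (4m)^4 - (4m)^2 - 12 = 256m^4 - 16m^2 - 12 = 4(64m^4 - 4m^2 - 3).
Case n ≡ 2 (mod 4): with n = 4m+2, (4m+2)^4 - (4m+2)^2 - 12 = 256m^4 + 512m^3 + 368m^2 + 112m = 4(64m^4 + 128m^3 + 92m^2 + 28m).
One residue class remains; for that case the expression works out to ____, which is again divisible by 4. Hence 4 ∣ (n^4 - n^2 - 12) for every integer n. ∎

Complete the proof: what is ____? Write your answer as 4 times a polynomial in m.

4(64m^4 + 192m^3 + 212m^2 + 102m + 15)

The residues treated are {1, 0, 2}, so the missing case is n ≡ 3 (mod 4); write n = 4m+3.
Then (4m+3)^4 - (4m+3)^2 - 12 = 256m^4 + 768m^3 + 848m^2 + 408m + 60 = 4(64m^4 + 192m^3 + 212m^2 + 102m + 15).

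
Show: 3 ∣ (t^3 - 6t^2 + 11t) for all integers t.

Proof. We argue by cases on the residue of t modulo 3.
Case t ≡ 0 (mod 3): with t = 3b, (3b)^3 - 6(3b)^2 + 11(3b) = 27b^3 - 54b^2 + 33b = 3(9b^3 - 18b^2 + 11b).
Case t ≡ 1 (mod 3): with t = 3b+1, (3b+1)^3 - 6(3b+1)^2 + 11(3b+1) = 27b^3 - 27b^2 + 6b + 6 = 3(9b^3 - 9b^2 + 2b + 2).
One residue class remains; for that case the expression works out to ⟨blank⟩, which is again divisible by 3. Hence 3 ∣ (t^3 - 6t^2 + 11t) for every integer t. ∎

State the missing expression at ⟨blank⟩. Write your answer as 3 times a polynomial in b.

3(9b^3 - b + 2)

The residues treated are {0, 1}, so the missing case is t ≡ 2 (mod 3); write t = 3b+2.
Then (3b+2)^3 - 6(3b+2)^2 + 11(3b+2) = 27b^3 - 3b + 6 = 3(9b^3 - b + 2).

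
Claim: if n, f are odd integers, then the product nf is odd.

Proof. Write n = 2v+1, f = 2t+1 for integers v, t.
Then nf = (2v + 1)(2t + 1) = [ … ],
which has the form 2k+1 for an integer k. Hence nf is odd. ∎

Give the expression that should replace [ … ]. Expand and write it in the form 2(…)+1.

2(2tv + t + v) + 1

(2v + 1)(2t + 1) = 4tv + 2t + 2v + 1
= 2(2tv + t + v) + 1.
Since 2tv + t + v is an integer, the product is of the form 2k+1 for an integer k.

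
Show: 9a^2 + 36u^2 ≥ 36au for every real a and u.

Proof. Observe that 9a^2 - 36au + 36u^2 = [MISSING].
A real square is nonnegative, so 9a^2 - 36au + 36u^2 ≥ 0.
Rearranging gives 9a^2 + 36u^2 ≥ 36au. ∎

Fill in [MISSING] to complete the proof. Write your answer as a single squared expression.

9a^2 - 36au + 36u^2 is a perfect-square trinomial: the outer terms are (3a)^2 and (6u)^2, and the cross term is -2·3a·6u.
So 9a^2 - 36au + 36u^2 = (3a - 6u)^2 ≥ 0.

(3a - 6u)^2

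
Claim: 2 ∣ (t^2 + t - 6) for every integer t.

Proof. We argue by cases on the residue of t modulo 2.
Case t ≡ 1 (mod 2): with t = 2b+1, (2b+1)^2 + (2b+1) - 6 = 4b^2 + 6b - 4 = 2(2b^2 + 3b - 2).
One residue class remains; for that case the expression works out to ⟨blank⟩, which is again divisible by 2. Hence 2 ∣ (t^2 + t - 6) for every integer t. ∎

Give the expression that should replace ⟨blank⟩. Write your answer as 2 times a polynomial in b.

2(2b^2 + b - 3)

Only t ≡ 0 (mod 2) is unaccounted for. Put t = 2b:
(2b)^2 + (2b) - 6 expands to 4b^2 + 2b - 6,
and factoring out 2 leaves 2(2b^2 + b - 3).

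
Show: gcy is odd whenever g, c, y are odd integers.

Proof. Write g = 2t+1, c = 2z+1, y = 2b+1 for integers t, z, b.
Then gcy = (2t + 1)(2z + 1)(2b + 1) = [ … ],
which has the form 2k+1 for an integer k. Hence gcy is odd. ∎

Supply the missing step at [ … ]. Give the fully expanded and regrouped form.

(2t + 1)(2z + 1)(2b + 1) = 8btz + 4bt + 4bz + 2b + 4tz + 2t + 2z + 1
= 2(4btz + 2bt + 2bz + b + 2tz + t + z) + 1.
Since 4btz + 2bt + 2bz + b + 2tz + t + z is an integer, the product is of the form 2k+1 for an integer k.

2(4btz + 2bt + 2bz + b + 2tz + t + z) + 1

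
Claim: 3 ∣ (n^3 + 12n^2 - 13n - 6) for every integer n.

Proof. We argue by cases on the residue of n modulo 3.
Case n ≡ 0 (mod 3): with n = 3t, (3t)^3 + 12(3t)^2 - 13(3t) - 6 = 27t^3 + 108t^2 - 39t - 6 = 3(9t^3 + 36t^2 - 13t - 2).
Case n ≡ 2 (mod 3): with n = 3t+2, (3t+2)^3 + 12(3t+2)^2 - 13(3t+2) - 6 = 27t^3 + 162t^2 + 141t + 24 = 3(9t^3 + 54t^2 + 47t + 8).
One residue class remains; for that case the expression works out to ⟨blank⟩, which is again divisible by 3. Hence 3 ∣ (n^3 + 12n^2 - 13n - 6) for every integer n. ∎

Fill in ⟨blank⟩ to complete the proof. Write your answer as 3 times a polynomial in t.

Only n ≡ 1 (mod 3) is unaccounted for. Put n = 3t+1:
(3t+1)^3 + 12(3t+1)^2 - 13(3t+1) - 6 expands to 27t^3 + 135t^2 + 42t - 6,
and factoring out 3 leaves 3(9t^3 + 45t^2 + 14t - 2).

3(9t^3 + 45t^2 + 14t - 2)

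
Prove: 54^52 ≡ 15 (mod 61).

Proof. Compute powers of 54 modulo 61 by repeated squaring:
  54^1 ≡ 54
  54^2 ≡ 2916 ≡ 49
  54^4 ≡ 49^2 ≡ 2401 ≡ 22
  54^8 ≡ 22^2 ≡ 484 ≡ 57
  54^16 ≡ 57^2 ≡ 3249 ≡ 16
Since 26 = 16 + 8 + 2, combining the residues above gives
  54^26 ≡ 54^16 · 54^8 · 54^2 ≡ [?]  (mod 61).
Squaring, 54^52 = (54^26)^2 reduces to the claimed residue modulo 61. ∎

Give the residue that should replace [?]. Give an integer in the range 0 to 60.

36

54^16 · 54^8 · 54^2 ≡ 16 · 57 · 49 = 44688.
44688 mod 61 = 36, so 54^26 ≡ 36 (mod 61).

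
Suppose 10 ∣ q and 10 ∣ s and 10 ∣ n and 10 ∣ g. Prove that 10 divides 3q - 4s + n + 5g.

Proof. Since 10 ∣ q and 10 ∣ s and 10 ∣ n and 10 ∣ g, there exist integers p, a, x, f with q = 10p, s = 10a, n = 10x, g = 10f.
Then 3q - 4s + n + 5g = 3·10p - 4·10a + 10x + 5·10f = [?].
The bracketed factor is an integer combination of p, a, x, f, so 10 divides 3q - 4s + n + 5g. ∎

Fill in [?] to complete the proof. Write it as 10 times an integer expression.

Each term has a factor of 10: 3·10p - 4·10a + 10x + 5·10f = 10·(-4a + 5f + 3p + x).
Since -4a + 5f + 3p + x is an integer, 10 ∣ (3q - 4s + n + 5g).

10(-4a + 5f + 3p + x)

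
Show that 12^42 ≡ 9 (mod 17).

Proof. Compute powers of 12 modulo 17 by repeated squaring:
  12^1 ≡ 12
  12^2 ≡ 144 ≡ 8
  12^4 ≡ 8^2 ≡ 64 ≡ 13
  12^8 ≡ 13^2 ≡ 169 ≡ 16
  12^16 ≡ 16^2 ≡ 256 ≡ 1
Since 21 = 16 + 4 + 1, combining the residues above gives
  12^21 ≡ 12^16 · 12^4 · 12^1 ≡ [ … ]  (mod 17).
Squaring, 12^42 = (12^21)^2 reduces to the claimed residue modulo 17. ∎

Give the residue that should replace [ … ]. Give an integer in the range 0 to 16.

12^16 · 12^4 · 12^1 ≡ 1 · 13 · 12 = 156.
156 mod 17 = 3, so 12^21 ≡ 3 (mod 17).

3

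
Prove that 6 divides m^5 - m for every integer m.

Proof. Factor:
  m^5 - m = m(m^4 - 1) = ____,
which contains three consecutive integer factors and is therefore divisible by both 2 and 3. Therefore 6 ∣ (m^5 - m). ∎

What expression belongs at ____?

(m - 1)m(m + 1)(m^2 + 1)

m^4 - 1 = (m^2 - 1)(m^2 + 1), and m^2 - 1 = (m-1)(m+1).
So m(m^4 - 1) = (m - 1)m(m + 1)(m^2 + 1).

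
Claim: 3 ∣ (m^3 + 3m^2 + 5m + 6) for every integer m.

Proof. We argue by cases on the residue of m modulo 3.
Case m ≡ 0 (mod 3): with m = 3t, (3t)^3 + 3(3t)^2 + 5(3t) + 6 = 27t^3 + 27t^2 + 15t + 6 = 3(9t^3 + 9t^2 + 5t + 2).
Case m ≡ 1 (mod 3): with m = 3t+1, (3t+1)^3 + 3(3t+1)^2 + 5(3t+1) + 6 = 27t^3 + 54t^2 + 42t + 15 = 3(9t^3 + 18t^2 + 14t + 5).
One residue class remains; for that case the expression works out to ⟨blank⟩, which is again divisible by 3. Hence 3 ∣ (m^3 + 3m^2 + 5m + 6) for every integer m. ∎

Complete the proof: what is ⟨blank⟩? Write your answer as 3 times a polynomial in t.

The residues treated are {0, 1}, so the missing case is m ≡ 2 (mod 3); write m = 3t+2.
Then (3t+2)^3 + 3(3t+2)^2 + 5(3t+2) + 6 = 27t^3 + 81t^2 + 87t + 36 = 3(9t^3 + 27t^2 + 29t + 12).

3(9t^3 + 27t^2 + 29t + 12)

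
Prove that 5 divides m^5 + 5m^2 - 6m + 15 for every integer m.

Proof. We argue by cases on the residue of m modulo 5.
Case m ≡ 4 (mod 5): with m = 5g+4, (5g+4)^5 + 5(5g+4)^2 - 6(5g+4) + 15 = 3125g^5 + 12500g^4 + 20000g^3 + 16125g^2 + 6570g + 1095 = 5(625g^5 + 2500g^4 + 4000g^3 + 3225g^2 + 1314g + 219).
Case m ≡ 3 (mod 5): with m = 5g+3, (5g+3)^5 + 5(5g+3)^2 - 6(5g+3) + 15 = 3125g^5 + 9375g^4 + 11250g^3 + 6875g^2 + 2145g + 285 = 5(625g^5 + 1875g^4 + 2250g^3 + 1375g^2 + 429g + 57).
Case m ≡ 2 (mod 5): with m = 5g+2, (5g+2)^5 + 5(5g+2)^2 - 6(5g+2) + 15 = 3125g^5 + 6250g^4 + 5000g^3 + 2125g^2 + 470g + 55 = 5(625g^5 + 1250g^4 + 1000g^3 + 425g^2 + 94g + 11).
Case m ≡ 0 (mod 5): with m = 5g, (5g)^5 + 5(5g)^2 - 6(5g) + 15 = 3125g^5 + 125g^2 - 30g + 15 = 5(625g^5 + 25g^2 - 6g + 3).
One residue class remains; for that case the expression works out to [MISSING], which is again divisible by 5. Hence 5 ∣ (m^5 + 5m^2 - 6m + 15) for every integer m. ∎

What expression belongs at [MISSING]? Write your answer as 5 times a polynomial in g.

The residues treated are {4, 3, 2, 0}, so the missing case is m ≡ 1 (mod 5); write m = 5g+1.
Then (5g+1)^5 + 5(5g+1)^2 - 6(5g+1) + 15 = 3125g^5 + 3125g^4 + 1250g^3 + 375g^2 + 45g + 15 = 5(625g^5 + 625g^4 + 250g^3 + 75g^2 + 9g + 3).

5(625g^5 + 625g^4 + 250g^3 + 75g^2 + 9g + 3)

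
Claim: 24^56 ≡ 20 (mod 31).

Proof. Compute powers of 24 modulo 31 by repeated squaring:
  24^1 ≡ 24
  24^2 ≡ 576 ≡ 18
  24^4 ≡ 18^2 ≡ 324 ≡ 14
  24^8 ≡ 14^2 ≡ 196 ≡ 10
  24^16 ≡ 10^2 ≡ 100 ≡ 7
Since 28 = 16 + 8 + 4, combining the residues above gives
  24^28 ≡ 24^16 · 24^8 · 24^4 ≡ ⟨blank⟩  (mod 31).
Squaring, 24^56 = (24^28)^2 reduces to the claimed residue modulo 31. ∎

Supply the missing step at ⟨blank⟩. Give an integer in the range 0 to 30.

24^16 · 24^8 · 24^4 ≡ 7 · 10 · 14 = 980.
980 mod 31 = 19, so 24^28 ≡ 19 (mod 31).

19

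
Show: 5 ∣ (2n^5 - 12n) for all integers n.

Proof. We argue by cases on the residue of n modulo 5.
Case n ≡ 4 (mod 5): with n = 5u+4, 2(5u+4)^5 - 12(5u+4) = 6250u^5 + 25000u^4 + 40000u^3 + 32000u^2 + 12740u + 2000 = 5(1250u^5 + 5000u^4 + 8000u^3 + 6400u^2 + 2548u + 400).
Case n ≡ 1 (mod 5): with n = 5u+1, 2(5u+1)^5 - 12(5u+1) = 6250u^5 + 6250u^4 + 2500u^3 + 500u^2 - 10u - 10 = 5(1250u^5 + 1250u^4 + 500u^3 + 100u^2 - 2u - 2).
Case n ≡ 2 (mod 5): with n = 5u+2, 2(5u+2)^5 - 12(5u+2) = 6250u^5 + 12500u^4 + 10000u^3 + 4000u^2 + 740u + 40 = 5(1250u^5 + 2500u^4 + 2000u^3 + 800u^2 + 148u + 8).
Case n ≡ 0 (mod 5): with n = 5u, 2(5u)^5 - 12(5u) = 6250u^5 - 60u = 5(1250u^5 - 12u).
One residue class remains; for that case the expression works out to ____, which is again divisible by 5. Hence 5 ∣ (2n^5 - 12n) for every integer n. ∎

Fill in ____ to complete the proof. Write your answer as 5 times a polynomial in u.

5(1250u^5 + 3750u^4 + 4500u^3 + 2700u^2 + 798u + 90)

Only n ≡ 3 (mod 5) is unaccounted for. Put n = 5u+3:
2(5u+3)^5 - 12(5u+3) expands to 6250u^5 + 18750u^4 + 22500u^3 + 13500u^2 + 3990u + 450,
and factoring out 5 leaves 5(1250u^5 + 3750u^4 + 4500u^3 + 2700u^2 + 798u + 90).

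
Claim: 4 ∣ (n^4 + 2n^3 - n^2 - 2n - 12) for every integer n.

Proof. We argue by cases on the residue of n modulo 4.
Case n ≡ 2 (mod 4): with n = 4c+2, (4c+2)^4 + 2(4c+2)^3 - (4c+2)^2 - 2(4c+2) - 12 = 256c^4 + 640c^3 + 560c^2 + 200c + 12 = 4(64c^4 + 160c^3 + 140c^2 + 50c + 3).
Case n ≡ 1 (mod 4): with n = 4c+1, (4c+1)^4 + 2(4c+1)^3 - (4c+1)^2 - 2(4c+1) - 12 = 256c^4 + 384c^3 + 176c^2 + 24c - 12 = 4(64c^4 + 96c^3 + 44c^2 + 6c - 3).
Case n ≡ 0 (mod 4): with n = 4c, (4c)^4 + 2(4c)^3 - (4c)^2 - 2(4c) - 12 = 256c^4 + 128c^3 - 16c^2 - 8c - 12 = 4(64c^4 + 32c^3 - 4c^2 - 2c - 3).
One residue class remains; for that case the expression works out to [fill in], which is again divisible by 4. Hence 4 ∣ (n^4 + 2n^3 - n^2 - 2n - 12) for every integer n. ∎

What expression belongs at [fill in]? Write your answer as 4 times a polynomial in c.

Only n ≡ 3 (mod 4) is unaccounted for. Put n = 4c+3:
(4c+3)^4 + 2(4c+3)^3 - (4c+3)^2 - 2(4c+3) - 12 expands to 256c^4 + 896c^3 + 1136c^2 + 616c + 108,
and factoring out 4 leaves 4(64c^4 + 224c^3 + 284c^2 + 154c + 27).

4(64c^4 + 224c^3 + 284c^2 + 154c + 27)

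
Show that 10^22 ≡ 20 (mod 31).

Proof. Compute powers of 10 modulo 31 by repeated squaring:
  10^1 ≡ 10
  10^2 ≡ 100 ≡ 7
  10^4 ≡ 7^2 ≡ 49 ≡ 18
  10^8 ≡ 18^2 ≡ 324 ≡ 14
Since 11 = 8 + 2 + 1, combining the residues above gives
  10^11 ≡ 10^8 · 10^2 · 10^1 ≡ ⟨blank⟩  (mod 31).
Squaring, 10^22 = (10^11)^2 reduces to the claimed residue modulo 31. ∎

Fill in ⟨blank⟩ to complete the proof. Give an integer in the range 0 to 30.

10^8 · 10^2 · 10^1 ≡ 14 · 7 · 10 = 980.
980 mod 31 = 19, so 10^11 ≡ 19 (mod 31).

19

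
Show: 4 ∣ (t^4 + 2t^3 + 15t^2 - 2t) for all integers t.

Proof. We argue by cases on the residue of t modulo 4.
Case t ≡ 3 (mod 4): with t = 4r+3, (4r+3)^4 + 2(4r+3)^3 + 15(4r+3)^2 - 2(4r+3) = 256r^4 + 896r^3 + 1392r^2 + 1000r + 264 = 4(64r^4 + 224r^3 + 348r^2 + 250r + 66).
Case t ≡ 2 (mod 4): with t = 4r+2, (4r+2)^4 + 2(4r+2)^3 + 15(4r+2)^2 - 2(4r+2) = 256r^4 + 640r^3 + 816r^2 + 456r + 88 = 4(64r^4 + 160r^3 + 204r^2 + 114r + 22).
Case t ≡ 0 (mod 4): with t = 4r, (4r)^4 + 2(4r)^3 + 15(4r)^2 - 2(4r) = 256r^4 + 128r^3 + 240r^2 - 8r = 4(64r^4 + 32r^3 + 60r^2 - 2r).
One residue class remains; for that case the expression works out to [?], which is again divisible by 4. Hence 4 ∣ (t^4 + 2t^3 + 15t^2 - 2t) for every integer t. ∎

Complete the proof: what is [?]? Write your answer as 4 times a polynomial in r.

The residues treated are {3, 2, 0}, so the missing case is t ≡ 1 (mod 4); write t = 4r+1.
Then (4r+1)^4 + 2(4r+1)^3 + 15(4r+1)^2 - 2(4r+1) = 256r^4 + 384r^3 + 432r^2 + 152r + 16 = 4(64r^4 + 96r^3 + 108r^2 + 38r + 4).

4(64r^4 + 96r^3 + 108r^2 + 38r + 4)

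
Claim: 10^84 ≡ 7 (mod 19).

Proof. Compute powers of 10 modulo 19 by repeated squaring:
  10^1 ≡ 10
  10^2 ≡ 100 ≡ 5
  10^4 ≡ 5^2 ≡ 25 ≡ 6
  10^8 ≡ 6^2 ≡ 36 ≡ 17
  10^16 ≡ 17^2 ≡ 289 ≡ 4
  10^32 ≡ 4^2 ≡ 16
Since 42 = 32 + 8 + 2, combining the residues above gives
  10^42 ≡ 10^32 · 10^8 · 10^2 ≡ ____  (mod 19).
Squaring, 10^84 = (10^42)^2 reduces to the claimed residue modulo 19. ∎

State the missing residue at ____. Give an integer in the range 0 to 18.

11

10^32 · 10^8 · 10^2 ≡ 16 · 17 · 5 = 1360.
1360 mod 19 = 11, so 10^42 ≡ 11 (mod 19).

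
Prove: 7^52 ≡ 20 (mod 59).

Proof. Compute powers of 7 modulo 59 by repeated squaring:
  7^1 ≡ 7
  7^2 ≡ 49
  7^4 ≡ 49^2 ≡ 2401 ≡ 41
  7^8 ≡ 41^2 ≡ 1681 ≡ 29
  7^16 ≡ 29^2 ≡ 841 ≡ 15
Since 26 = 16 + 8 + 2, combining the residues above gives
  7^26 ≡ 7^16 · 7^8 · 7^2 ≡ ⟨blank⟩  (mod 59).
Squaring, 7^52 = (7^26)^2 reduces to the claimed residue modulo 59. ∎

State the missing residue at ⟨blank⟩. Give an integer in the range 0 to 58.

16

Multiply the listed residues: 15 · 29 · 49 = 435 → 21315.
Reducing modulo 59: 21315 = 361·59 + 16, so 7^26 ≡ 16.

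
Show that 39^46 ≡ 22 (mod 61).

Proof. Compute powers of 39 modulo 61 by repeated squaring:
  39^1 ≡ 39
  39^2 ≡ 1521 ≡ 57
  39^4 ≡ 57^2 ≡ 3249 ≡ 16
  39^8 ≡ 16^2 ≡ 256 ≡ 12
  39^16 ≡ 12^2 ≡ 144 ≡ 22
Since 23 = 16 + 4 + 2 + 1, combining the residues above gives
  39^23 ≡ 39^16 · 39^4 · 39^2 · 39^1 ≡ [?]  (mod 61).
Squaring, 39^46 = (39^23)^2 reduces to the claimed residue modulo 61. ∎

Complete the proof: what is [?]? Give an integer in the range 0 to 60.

49

39^16 · 39^4 · 39^2 · 39^1 ≡ 22 · 16 · 57 · 39 = 782496.
782496 mod 61 = 49, so 39^23 ≡ 49 (mod 61).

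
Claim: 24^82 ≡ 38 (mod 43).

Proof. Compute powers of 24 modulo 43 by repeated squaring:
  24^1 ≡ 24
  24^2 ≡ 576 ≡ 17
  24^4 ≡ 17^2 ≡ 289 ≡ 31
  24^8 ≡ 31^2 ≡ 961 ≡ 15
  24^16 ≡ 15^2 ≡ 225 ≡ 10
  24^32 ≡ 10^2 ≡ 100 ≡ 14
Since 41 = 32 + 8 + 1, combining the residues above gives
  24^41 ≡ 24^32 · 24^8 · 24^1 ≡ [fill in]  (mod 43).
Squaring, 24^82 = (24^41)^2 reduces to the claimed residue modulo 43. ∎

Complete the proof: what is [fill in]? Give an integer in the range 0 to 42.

Multiply the listed residues: 14 · 15 · 24 = 210 → 5040.
Reducing modulo 43: 5040 = 117·43 + 9, so 24^41 ≡ 9.

9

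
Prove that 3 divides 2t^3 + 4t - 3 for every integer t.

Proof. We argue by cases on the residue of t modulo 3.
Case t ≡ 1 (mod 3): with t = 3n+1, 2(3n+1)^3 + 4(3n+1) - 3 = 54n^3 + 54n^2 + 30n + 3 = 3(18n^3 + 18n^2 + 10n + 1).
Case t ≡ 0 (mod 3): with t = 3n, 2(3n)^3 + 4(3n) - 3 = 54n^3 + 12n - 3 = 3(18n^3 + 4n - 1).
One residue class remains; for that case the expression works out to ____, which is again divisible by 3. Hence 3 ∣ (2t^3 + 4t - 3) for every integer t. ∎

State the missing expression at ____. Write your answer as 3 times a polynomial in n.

The residues treated are {1, 0}, so the missing case is t ≡ 2 (mod 3); write t = 3n+2.
Then 2(3n+2)^3 + 4(3n+2) - 3 = 54n^3 + 108n^2 + 84n + 21 = 3(18n^3 + 36n^2 + 28n + 7).

3(18n^3 + 36n^2 + 28n + 7)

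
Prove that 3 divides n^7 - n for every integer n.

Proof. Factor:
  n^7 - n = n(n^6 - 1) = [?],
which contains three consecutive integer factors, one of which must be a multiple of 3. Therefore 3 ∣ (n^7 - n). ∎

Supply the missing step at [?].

n^6 - 1 = (n^2 - 1)(n^4 + n^2 + 1), and n^2 - 1 = (n-1)(n+1).
So n(n^6 - 1) = (n - 1)n(n + 1)(n^4 + n^2 + 1).

(n - 1)n(n + 1)(n^4 + n^2 + 1)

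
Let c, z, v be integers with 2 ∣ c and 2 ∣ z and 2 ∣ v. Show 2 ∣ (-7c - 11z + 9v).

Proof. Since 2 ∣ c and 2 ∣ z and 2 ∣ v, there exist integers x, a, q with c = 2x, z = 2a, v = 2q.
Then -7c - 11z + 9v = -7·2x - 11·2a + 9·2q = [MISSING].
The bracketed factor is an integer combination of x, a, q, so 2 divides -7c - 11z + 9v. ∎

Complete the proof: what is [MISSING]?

Each term has a factor of 2: -7·2x - 11·2a + 9·2q = 2·(-11a + 9q - 7x).
Since -11a + 9q - 7x is an integer, 2 ∣ (-7c - 11z + 9v).

2(-11a + 9q - 7x)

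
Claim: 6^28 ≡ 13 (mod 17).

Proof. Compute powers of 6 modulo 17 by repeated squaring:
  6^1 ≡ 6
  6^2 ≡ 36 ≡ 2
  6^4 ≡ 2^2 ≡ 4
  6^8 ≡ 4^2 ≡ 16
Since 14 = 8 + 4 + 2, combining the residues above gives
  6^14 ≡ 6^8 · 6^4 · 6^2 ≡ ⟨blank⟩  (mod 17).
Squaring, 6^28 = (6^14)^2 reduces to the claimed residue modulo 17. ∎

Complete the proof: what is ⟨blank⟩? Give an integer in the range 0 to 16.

9

6^8 · 6^4 · 6^2 ≡ 16 · 4 · 2 = 128.
128 mod 17 = 9, so 6^14 ≡ 9 (mod 17).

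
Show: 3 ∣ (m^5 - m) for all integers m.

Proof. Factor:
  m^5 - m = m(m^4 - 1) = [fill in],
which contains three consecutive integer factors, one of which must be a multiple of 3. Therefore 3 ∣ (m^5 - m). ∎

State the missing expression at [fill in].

(m - 1)m(m + 1)(m^2 + 1)

m^4 - 1 = (m^2 - 1)(m^2 + 1), and m^2 - 1 = (m-1)(m+1).
So m(m^4 - 1) = (m - 1)m(m + 1)(m^2 + 1).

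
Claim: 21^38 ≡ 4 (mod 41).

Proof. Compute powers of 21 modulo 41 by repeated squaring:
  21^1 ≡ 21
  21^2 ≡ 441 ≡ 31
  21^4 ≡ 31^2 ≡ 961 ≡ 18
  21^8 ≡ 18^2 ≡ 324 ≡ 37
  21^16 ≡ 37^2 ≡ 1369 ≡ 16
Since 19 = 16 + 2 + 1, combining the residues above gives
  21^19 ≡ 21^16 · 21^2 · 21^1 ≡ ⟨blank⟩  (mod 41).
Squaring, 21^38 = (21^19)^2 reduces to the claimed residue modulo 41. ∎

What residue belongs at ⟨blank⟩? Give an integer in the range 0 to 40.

21^16 · 21^2 · 21^1 ≡ 16 · 31 · 21 = 10416.
10416 mod 41 = 2, so 21^19 ≡ 2 (mod 41).

2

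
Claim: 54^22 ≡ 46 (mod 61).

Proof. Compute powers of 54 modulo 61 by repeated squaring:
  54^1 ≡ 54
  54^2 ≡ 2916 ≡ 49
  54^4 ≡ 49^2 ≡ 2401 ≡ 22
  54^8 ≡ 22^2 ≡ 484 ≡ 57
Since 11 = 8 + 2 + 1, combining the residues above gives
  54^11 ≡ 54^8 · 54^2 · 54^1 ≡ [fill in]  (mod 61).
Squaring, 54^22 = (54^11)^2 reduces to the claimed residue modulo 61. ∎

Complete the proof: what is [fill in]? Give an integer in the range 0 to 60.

30

Multiply the listed residues: 57 · 49 · 54 = 2793 → 150822.
Reducing modulo 61: 150822 = 2472·61 + 30, so 54^11 ≡ 30.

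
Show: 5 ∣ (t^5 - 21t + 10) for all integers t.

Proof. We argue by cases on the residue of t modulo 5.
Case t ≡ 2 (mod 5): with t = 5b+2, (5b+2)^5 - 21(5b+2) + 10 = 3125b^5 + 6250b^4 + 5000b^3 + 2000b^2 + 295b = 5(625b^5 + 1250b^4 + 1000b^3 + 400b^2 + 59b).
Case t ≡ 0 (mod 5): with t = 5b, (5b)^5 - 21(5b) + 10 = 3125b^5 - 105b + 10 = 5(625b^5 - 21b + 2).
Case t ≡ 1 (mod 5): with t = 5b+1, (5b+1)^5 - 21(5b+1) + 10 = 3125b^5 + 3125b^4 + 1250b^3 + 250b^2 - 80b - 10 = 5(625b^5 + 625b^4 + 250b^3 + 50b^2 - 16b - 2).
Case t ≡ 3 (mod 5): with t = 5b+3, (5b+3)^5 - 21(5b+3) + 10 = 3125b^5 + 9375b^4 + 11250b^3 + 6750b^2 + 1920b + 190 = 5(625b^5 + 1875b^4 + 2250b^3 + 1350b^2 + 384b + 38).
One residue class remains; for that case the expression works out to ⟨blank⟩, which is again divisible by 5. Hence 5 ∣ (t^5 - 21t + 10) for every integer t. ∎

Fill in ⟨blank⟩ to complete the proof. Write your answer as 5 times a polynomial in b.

The residues treated are {2, 0, 1, 3}, so the missing case is t ≡ 4 (mod 5); write t = 5b+4.
Then (5b+4)^5 - 21(5b+4) + 10 = 3125b^5 + 12500b^4 + 20000b^3 + 16000b^2 + 6295b + 950 = 5(625b^5 + 2500b^4 + 4000b^3 + 3200b^2 + 1259b + 190).

5(625b^5 + 2500b^4 + 4000b^3 + 3200b^2 + 1259b + 190)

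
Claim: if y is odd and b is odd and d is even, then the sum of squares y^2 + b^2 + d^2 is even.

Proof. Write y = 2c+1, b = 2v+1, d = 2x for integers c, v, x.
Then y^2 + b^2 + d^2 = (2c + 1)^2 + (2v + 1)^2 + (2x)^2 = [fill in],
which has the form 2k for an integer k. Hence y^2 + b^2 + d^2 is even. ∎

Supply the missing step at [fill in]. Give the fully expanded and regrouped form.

Expanding: (2c + 1)^2 + (2v + 1)^2 + (2x)^2 = 4c^2 + 4c + 4v^2 + 4v + 4x^2 + 2.
Every term is even; pulling out the factor of 2 gives 2(2c^2 + 2c + 2v^2 + 2v + 2x^2 + 1).

2(2c^2 + 2c + 2v^2 + 2v + 2x^2 + 1)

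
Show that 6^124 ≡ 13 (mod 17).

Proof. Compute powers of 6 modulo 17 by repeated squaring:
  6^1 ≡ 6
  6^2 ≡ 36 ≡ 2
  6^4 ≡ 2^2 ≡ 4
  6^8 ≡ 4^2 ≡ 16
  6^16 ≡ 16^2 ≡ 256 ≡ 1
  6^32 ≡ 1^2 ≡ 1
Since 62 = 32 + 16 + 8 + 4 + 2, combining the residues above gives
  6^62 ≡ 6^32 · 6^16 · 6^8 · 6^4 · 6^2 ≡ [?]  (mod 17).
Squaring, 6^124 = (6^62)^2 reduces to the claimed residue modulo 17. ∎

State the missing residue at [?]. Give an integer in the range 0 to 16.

Multiply the listed residues: 1 · 1 · 16 · 4 · 2 = 1 → 16 → 64 → 128.
Reducing modulo 17: 128 = 7·17 + 9, so 6^62 ≡ 9.

9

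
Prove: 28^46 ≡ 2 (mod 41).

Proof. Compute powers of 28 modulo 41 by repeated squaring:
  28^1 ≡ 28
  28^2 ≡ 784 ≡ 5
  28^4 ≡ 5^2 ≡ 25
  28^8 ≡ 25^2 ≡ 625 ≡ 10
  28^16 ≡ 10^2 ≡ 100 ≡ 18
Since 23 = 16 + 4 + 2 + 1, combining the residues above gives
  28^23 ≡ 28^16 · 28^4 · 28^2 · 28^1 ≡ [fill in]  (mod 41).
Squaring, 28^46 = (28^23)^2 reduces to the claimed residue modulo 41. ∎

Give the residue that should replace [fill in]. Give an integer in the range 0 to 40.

24

Multiply the listed residues: 18 · 25 · 5 · 28 = 450 → 2250 → 63000.
Reducing modulo 41: 63000 = 1536·41 + 24, so 28^23 ≡ 24.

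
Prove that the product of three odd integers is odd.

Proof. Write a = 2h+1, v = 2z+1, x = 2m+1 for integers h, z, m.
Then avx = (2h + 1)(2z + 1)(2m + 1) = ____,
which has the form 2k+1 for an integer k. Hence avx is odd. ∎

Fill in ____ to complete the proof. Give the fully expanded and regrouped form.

2(4hmz + 2hm + 2hz + h + 2mz + m + z) + 1

(2h + 1)(2z + 1)(2m + 1) = 8hmz + 4hm + 4hz + 2h + 4mz + 2m + 2z + 1
= 2(4hmz + 2hm + 2hz + h + 2mz + m + z) + 1.
Since 4hmz + 2hm + 2hz + h + 2mz + m + z is an integer, the product is of the form 2k+1 for an integer k.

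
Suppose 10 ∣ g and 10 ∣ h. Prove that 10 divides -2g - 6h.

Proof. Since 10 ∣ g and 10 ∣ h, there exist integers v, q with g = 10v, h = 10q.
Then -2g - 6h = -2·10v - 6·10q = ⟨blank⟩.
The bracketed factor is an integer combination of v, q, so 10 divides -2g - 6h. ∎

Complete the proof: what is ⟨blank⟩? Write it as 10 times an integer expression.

10(-6q - 2v)

Pull the common 10 out of every term: -2·10v - 6·10q = 10(-6q - 2v).
-6q - 2v is an integer, which exhibits the divisibility.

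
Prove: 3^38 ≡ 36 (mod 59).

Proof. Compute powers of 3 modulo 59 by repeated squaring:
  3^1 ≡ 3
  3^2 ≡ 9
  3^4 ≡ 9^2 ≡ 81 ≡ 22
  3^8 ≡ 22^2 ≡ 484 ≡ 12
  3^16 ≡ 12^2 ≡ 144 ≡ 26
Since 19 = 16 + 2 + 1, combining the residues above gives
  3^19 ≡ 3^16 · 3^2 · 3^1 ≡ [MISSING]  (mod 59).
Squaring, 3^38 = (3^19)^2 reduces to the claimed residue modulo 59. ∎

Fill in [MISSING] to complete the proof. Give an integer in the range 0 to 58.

53

3^16 · 3^2 · 3^1 ≡ 26 · 9 · 3 = 702.
702 mod 59 = 53, so 3^19 ≡ 53 (mod 59).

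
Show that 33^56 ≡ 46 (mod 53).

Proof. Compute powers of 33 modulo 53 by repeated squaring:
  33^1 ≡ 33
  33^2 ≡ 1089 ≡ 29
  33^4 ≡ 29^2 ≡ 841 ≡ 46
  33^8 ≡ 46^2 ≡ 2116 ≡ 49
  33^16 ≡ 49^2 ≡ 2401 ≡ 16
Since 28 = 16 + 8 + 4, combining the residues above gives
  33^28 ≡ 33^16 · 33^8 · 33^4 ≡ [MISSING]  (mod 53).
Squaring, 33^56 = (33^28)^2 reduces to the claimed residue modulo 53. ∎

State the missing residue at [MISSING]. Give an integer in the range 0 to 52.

Multiply the listed residues: 16 · 49 · 46 = 784 → 36064.
Reducing modulo 53: 36064 = 680·53 + 24, so 33^28 ≡ 24.

24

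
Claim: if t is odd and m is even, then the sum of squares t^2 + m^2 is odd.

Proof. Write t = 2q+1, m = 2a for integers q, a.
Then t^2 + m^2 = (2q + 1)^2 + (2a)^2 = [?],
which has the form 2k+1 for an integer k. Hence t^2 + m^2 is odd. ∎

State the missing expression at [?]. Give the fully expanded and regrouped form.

Expanding: (2q + 1)^2 + (2a)^2 = 4a^2 + 4q^2 + 4q + 1.
Every term except the constant is even, so this is 2(2a^2 + 2q^2 + 2q) + 1,
and 2a^2 + 2q^2 + 2q ∈ ℤ gives the required form.

2(2a^2 + 2q^2 + 2q) + 1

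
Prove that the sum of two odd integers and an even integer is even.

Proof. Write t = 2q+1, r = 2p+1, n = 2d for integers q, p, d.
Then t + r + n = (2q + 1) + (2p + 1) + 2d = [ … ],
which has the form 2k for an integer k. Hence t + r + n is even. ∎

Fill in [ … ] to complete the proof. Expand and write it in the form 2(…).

2(d + p + q + 1)

(2q + 1) + (2p + 1) + 2d = 2d + 2p + 2q + 2
= 2(d + p + q + 1).
Since d + p + q + 1 is an integer, the sum is of the form 2k for an integer k.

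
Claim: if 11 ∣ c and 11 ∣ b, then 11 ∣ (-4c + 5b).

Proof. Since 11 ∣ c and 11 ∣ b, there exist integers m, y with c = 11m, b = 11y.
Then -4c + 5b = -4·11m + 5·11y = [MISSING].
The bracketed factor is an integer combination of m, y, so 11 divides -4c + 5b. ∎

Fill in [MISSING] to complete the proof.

Pull the common 11 out of every term: -4·11m + 5·11y = 11(-4m + 5y).
-4m + 5y is an integer, which exhibits the divisibility.

11(-4m + 5y)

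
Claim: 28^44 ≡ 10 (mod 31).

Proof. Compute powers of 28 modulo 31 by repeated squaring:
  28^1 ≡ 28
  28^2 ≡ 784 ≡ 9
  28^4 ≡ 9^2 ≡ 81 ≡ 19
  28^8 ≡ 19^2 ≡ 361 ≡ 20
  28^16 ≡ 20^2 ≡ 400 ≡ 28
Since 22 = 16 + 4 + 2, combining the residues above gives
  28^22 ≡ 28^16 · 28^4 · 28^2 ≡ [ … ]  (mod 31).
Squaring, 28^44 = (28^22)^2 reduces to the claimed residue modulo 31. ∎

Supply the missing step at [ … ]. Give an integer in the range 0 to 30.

Multiply the listed residues: 28 · 19 · 9 = 532 → 4788.
Reducing modulo 31: 4788 = 154·31 + 14, so 28^22 ≡ 14.

14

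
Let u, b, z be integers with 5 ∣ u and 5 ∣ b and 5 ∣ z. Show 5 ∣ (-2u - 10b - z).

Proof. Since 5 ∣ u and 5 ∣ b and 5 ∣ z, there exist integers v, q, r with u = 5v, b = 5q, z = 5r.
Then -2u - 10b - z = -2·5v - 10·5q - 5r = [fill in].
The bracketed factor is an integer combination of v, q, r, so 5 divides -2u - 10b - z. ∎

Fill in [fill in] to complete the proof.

5(-10q - r - 2v)

Each term has a factor of 5: -2·5v - 10·5q - 5r = 5·(-10q - r - 2v).
Since -10q - r - 2v is an integer, 5 ∣ (-2u - 10b - z).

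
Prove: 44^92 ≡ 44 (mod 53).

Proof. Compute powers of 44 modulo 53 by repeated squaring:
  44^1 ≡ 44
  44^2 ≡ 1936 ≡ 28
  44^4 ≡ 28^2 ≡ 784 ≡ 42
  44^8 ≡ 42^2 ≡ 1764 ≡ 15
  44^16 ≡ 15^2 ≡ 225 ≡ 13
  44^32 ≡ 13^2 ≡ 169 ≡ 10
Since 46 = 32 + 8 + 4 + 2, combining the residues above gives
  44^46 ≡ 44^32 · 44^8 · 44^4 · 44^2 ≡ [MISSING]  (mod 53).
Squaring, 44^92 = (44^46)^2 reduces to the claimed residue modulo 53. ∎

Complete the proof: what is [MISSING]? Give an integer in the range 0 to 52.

44^32 · 44^8 · 44^4 · 44^2 ≡ 10 · 15 · 42 · 28 = 176400.
176400 mod 53 = 16, so 44^46 ≡ 16 (mod 53).

16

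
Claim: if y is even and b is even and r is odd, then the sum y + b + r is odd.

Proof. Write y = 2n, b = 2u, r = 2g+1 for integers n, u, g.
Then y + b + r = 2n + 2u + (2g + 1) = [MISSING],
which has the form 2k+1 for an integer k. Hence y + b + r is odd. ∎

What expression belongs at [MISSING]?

2(g + n + u) + 1

Expanding: 2n + 2u + (2g + 1) = 2g + 2n + 2u + 1.
Every term except the constant is even, so this is 2(g + n + u) + 1,
and g + n + u ∈ ℤ gives the required form.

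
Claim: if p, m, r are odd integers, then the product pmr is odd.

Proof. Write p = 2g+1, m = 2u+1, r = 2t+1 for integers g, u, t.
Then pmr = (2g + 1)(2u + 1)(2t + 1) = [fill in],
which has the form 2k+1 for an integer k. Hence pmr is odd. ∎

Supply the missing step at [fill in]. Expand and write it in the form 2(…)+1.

2(4gtu + 2gt + 2gu + g + 2tu + t + u) + 1

Expanding: (2g + 1)(2u + 1)(2t + 1) = 8gtu + 4gt + 4gu + 2g + 4tu + 2t + 2u + 1.
Every term except the constant is even, so this is 2(4gtu + 2gt + 2gu + g + 2tu + t + u) + 1,
and 4gtu + 2gt + 2gu + g + 2tu + t + u ∈ ℤ gives the required form.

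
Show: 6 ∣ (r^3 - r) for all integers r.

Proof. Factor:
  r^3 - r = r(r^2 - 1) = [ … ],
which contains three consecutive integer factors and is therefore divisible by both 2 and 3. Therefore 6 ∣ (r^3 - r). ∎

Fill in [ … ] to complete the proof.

r(r^2 - 1) = r(r - 1)(r + 1) = (r - 1)r(r + 1).
These three factors are consecutive integers, so their product is divisible by 6.

(r - 1)r(r + 1)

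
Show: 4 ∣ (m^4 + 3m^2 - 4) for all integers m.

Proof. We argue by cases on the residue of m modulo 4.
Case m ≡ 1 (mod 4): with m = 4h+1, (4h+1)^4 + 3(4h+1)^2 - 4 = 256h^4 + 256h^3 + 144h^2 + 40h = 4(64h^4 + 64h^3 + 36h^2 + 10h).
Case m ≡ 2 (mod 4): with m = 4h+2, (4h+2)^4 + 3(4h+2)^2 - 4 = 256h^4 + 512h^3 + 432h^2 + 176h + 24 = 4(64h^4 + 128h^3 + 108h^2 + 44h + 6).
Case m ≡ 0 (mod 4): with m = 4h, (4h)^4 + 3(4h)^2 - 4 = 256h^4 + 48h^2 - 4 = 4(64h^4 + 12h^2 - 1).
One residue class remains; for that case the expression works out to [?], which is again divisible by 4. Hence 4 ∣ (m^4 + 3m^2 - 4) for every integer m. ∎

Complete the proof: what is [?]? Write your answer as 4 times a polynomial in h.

4(64h^4 + 192h^3 + 228h^2 + 126h + 26)

Only m ≡ 3 (mod 4) is unaccounted for. Put m = 4h+3:
(4h+3)^4 + 3(4h+3)^2 - 4 expands to 256h^4 + 768h^3 + 912h^2 + 504h + 104,
and factoring out 4 leaves 4(64h^4 + 192h^3 + 228h^2 + 126h + 26).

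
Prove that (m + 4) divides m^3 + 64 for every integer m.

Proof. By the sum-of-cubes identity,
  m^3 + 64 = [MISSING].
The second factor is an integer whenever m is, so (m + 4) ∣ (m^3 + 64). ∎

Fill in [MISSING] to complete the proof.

(m + 4)(m^2 - 4m + 16)

Polynomial division of m^3 + 64 by m + 4 leaves remainder 0 and quotient m^2 - 4m + 16.
Hence m^3 + 64 = (m + 4)(m^2 - 4m + 16).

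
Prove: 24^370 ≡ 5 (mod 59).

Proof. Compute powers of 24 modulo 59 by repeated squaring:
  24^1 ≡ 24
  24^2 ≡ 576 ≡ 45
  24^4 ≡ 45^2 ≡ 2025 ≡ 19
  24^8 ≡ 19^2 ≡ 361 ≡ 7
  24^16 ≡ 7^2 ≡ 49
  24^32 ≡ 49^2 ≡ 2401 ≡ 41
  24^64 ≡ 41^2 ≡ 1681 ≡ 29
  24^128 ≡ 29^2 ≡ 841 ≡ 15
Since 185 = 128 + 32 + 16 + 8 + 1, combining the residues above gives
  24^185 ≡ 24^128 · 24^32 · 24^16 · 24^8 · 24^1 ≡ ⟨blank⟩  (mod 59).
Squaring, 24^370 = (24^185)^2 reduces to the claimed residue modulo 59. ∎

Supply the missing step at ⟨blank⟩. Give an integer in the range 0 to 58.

8

24^128 · 24^32 · 24^16 · 24^8 · 24^1 ≡ 15 · 41 · 49 · 7 · 24 = 5062680.
5062680 mod 59 = 8, so 24^185 ≡ 8 (mod 59).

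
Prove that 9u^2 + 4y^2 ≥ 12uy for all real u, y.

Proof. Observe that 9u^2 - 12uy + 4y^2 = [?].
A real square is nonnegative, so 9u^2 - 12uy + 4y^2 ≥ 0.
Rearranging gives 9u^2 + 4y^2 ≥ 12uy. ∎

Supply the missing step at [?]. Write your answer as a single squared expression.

(3u - 2y)^2

The leading and trailing coefficients are 3^2 and 2^2, and 12 = 2·3·2, so the trinomial is (3u - 2y)^2.
Hence 9u^2 - 12uy + 4y^2 ≥ 0.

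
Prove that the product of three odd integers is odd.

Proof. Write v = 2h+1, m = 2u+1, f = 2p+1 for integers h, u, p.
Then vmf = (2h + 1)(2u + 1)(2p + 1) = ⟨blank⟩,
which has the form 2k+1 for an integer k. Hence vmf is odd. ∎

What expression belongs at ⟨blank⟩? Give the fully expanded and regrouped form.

Expanding: (2h + 1)(2u + 1)(2p + 1) = 8hpu + 4hp + 4hu + 2h + 4pu + 2p + 2u + 1.
Every term except the constant is even, so this is 2(4hpu + 2hp + 2hu + h + 2pu + p + u) + 1,
and 4hpu + 2hp + 2hu + h + 2pu + p + u ∈ ℤ gives the required form.

2(4hpu + 2hp + 2hu + h + 2pu + p + u) + 1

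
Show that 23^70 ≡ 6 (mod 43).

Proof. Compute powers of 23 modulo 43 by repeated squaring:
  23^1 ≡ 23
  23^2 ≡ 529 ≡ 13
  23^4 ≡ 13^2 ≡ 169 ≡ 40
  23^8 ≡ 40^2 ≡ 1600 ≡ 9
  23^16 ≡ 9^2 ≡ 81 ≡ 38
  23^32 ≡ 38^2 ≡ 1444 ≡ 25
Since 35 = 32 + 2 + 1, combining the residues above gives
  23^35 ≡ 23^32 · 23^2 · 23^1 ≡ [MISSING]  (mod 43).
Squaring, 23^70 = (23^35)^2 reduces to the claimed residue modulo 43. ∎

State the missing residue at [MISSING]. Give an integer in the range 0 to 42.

36

Multiply the listed residues: 25 · 13 · 23 = 325 → 7475.
Reducing modulo 43: 7475 = 173·43 + 36, so 23^35 ≡ 36.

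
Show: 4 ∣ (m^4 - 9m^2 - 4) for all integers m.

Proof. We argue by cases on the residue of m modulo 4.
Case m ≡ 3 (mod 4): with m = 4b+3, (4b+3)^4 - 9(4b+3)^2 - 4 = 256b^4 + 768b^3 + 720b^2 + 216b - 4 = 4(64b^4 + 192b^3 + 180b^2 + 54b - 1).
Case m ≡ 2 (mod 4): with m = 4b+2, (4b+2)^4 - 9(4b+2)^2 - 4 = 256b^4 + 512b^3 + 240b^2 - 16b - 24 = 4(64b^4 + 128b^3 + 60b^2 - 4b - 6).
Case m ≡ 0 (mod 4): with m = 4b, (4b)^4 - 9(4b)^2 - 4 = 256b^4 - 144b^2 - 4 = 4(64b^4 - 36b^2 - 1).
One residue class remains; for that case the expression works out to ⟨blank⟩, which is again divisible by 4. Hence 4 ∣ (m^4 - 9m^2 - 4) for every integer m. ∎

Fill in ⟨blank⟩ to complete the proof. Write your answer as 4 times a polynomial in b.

4(64b^4 + 64b^3 - 12b^2 - 14b - 3)

The residues treated are {3, 2, 0}, so the missing case is m ≡ 1 (mod 4); write m = 4b+1.
Then (4b+1)^4 - 9(4b+1)^2 - 4 = 256b^4 + 256b^3 - 48b^2 - 56b - 12 = 4(64b^4 + 64b^3 - 12b^2 - 14b - 3).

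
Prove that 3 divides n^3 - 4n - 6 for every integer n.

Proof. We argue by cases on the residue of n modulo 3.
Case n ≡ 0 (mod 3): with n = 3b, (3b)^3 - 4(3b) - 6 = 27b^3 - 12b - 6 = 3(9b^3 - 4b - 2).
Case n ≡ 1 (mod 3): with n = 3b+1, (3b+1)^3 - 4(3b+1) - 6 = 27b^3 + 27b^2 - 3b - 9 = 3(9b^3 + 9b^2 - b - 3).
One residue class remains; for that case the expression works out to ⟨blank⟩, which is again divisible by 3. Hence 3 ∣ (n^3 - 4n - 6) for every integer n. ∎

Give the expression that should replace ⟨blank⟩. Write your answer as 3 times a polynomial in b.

3(9b^3 + 18b^2 + 8b - 2)

The residues treated are {0, 1}, so the missing case is n ≡ 2 (mod 3); write n = 3b+2.
Then (3b+2)^3 - 4(3b+2) - 6 = 27b^3 + 54b^2 + 24b - 6 = 3(9b^3 + 18b^2 + 8b - 2).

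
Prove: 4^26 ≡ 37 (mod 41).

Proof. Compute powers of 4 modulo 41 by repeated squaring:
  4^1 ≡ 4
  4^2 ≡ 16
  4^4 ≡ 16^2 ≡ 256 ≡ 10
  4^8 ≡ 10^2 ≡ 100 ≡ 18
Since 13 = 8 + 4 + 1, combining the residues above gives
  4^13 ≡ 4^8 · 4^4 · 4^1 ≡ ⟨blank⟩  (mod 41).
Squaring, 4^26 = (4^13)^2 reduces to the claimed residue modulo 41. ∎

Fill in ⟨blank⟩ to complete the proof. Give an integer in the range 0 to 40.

23

4^8 · 4^4 · 4^1 ≡ 18 · 10 · 4 = 720.
720 mod 41 = 23, so 4^13 ≡ 23 (mod 41).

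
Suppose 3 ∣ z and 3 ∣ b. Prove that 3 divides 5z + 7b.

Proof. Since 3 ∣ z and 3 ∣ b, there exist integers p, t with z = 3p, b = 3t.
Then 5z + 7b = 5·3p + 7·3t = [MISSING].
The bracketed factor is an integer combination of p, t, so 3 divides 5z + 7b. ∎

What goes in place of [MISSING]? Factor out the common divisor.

Pull the common 3 out of every term: 5·3p + 7·3t = 3(5p + 7t).
5p + 7t is an integer, which exhibits the divisibility.

3(5p + 7t)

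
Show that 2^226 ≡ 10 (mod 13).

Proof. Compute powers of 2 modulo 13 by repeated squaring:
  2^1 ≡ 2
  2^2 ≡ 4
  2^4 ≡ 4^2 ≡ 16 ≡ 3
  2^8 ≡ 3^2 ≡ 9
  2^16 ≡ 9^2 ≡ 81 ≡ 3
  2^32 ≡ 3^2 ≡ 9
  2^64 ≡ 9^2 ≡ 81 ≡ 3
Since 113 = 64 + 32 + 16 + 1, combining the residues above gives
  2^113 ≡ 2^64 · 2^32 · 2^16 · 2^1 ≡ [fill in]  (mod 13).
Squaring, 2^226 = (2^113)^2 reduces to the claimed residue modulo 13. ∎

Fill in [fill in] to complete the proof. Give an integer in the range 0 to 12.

6

2^64 · 2^32 · 2^16 · 2^1 ≡ 3 · 9 · 3 · 2 = 162.
162 mod 13 = 6, so 2^113 ≡ 6 (mod 13).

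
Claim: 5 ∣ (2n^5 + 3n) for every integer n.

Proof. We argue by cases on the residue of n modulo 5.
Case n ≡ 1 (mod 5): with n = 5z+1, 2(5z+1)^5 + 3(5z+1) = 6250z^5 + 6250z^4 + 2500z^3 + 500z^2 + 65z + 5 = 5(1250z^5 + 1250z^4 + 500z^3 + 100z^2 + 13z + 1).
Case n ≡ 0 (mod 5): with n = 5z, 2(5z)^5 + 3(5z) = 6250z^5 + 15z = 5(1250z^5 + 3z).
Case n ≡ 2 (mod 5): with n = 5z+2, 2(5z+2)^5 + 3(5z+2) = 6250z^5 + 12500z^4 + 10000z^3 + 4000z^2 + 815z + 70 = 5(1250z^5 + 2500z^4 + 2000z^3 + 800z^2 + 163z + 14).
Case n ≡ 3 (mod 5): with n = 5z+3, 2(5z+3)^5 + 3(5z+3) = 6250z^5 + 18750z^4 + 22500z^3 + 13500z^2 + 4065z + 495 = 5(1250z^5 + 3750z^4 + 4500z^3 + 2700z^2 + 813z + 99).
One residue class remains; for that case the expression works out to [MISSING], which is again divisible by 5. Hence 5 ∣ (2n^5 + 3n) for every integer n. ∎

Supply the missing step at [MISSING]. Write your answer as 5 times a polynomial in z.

Only n ≡ 4 (mod 5) is unaccounted for. Put n = 5z+4:
2(5z+4)^5 + 3(5z+4) expands to 6250z^5 + 25000z^4 + 40000z^3 + 32000z^2 + 12815z + 2060,
and factoring out 5 leaves 5(1250z^5 + 5000z^4 + 8000z^3 + 6400z^2 + 2563z + 412).

5(1250z^5 + 5000z^4 + 8000z^3 + 6400z^2 + 2563z + 412)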